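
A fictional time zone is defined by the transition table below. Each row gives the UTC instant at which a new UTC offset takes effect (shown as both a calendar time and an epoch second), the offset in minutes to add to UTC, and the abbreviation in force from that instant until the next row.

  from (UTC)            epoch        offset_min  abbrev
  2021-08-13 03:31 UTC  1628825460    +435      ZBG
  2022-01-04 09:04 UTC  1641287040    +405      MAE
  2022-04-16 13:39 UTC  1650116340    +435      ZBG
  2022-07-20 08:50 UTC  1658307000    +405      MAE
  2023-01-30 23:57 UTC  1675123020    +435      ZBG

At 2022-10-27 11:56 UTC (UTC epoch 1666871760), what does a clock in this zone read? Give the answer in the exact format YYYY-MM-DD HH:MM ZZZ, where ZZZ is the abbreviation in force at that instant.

2022-10-27 18:41 MAE

Query: 2022-10-27 11:56 UTC
Rule 4/5 (MAE, +06:45): 2022-07-20 08:50 UTC ≤ query < 2023-01-30 23:57 UTC
11·60 + 56 + 405 = 1121 min
1121 = 0·1440 + 1121; 1121 = 18·60 + 41 → 18:41, same day
→ 2022-10-27 18:41 MAE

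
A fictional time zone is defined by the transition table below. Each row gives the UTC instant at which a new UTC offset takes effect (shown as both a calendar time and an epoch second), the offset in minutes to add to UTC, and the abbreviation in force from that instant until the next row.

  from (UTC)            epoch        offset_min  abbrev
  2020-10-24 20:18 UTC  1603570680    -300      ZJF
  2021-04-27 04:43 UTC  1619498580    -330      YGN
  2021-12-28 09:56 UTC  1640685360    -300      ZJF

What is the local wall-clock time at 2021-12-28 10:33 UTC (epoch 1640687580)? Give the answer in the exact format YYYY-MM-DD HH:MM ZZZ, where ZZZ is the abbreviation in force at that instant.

2021-12-28 05:33 ZJF

Query: 2021-12-28 10:33 UTC
Rule 3/3 (ZJF, -05:00): 2021-12-28 09:56 UTC ≤ query < +∞
10·60 + 33 - 300 = 333 min
333 = 0·1440 + 333; 333 = 5·60 + 33 → 05:33, same day
→ 2021-12-28 05:33 ZJF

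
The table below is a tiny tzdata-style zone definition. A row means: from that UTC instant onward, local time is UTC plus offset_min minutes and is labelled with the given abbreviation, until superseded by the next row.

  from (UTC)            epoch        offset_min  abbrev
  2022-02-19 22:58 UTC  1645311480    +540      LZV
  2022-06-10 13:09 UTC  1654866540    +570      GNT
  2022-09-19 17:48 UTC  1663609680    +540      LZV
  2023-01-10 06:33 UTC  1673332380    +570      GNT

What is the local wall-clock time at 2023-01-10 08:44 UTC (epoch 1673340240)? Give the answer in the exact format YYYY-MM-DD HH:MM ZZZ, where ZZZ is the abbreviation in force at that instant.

Query: 2023-01-10 08:44 UTC
Rule 4/4 (GNT, +09:30): 2023-01-10 06:33 UTC ≤ query < +∞
8·60 + 44 + 570 = 1094 min
1094 = 0·1440 + 1094; 1094 = 18·60 + 14 → 18:14, same day
→ 2023-01-10 18:14 GNT

2023-01-10 18:14 GNT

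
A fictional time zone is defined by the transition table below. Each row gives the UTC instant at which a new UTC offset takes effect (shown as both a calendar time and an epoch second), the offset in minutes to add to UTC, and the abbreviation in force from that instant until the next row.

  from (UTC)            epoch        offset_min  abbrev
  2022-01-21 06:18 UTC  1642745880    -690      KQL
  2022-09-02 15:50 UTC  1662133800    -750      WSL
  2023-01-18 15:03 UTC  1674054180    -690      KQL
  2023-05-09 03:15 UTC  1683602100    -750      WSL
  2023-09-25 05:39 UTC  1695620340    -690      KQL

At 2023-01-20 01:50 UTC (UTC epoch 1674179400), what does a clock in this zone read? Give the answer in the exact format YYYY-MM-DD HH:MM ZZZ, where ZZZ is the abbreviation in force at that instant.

2023-01-19 14:20 KQL

Query: 2023-01-20 01:50 UTC
Rule 3/5 (KQL, -11:30): 2023-01-18 15:03 UTC ≤ query < 2023-05-09 03:15 UTC
1·60 + 50 - 690 = -580 min
-580 = -1·1440 + 860; 860 = 14·60 + 20 → 14:20, 2023-01-20 - 1 day = 2023-01-19
→ 2023-01-19 14:20 KQL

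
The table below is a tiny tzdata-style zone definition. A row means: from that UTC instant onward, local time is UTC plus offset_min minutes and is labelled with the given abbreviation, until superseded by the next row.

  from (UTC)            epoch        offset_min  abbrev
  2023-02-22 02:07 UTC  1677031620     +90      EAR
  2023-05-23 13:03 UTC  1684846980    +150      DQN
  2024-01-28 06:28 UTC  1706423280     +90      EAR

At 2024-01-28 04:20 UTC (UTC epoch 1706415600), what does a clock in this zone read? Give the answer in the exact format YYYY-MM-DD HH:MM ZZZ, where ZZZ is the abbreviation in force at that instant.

2024-01-28 06:50 DQN

Query: 2024-01-28 04:20 UTC
Rule 2/3 (DQN, +02:30): 2023-05-23 13:03 UTC ≤ query < 2024-01-28 06:28 UTC
4·60 + 20 + 150 = 410 min
410 = 0·1440 + 410; 410 = 6·60 + 50 → 06:50, same day
→ 2024-01-28 06:50 DQN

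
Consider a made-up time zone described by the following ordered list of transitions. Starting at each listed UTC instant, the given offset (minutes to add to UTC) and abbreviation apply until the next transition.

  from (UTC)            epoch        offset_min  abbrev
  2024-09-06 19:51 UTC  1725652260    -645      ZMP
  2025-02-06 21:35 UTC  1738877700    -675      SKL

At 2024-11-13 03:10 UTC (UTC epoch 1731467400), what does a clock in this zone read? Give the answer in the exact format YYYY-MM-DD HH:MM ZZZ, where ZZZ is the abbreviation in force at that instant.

Query: 2024-11-13 03:10 UTC
Rule 1/2 (ZMP, -10:45): 2024-09-06 19:51 UTC ≤ query < 2025-02-06 21:35 UTC
3·60 + 10 - 645 = -455 min
-455 = -1·1440 + 985; 985 = 16·60 + 25 → 16:25, 2024-11-13 - 1 day = 2024-11-12
→ 2024-11-12 16:25 ZMP

2024-11-12 16:25 ZMP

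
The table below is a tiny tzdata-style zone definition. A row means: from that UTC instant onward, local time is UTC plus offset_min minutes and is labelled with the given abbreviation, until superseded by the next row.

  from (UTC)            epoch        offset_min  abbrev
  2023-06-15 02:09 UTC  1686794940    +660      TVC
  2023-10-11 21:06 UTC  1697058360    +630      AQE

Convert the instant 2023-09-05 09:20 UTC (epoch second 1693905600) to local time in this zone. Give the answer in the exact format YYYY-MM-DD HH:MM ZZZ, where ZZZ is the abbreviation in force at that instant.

2023-09-05 20:20 TVC

Query: 2023-09-05 09:20 UTC
Rule 1/2 (TVC, +11:00): 2023-06-15 02:09 UTC ≤ query < 2023-10-11 21:06 UTC
9·60 + 20 + 660 = 1220 min
1220 = 0·1440 + 1220; 1220 = 20·60 + 20 → 20:20, same day
→ 2023-09-05 20:20 TVC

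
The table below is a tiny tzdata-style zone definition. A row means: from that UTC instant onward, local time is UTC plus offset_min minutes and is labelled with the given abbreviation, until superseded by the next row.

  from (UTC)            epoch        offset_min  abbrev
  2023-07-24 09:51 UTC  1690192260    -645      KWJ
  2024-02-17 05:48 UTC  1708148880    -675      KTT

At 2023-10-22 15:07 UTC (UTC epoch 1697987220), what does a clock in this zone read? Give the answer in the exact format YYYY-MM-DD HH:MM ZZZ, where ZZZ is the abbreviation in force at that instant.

Query: 2023-10-22 15:07 UTC
Rule 1/2 (KWJ, -10:45): 2023-07-24 09:51 UTC ≤ query < 2024-02-17 05:48 UTC
15·60 + 7 - 645 = 262 min
262 = 0·1440 + 262; 262 = 4·60 + 22 → 04:22, same day
→ 2023-10-22 04:22 KWJ

2023-10-22 04:22 KWJ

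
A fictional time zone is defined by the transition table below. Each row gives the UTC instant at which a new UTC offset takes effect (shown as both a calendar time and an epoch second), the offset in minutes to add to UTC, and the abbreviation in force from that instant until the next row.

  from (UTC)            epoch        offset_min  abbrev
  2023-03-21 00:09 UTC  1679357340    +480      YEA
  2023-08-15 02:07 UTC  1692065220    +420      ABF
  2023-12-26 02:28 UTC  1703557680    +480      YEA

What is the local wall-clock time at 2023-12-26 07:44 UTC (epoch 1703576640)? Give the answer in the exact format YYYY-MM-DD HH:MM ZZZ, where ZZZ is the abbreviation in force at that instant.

2023-12-26 15:44 YEA

Query: 2023-12-26 07:44 UTC
Rule 3/3 (YEA, +08:00): 2023-12-26 02:28 UTC ≤ query < +∞
7·60 + 44 + 480 = 944 min
944 = 0·1440 + 944; 944 = 15·60 + 44 → 15:44, same day
→ 2023-12-26 15:44 YEA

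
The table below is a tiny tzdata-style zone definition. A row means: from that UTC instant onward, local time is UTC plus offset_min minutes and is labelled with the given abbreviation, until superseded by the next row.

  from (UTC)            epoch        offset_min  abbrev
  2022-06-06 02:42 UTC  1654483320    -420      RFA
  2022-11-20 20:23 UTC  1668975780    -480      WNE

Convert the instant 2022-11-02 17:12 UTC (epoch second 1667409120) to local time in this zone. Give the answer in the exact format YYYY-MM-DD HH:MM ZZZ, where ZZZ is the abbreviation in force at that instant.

Query: 2022-11-02 17:12 UTC
Rule 1/2 (RFA, -07:00): 2022-06-06 02:42 UTC ≤ query < 2022-11-20 20:23 UTC
17·60 + 12 - 420 = 612 min
612 = 0·1440 + 612; 612 = 10·60 + 12 → 10:12, same day
→ 2022-11-02 10:12 RFA

2022-11-02 10:12 RFA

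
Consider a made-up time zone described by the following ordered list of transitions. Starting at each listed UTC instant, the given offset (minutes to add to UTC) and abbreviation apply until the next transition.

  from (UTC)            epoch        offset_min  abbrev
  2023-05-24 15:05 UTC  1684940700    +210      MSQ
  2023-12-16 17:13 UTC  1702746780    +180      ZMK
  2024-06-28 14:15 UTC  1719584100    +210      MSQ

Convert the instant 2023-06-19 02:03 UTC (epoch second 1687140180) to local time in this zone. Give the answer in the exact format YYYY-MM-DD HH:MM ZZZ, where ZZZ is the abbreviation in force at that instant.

Query: 2023-06-19 02:03 UTC
Rule 1/3 (MSQ, +03:30): 2023-05-24 15:05 UTC ≤ query < 2023-12-16 17:13 UTC
2·60 + 3 + 210 = 333 min
333 = 0·1440 + 333; 333 = 5·60 + 33 → 05:33, same day
→ 2023-06-19 05:33 MSQ

2023-06-19 05:33 MSQ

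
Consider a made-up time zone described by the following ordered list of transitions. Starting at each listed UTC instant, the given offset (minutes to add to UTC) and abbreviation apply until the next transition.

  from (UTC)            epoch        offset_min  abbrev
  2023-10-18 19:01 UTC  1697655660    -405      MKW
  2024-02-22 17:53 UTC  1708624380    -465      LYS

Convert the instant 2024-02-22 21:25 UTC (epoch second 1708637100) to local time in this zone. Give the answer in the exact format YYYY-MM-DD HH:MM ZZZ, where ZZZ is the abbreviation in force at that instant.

2024-02-22 13:40 LYS

Query: 2024-02-22 21:25 UTC
Rule 2/2 (LYS, -07:45): 2024-02-22 17:53 UTC ≤ query < +∞
21·60 + 25 - 465 = 820 min
820 = 0·1440 + 820; 820 = 13·60 + 40 → 13:40, same day
→ 2024-02-22 13:40 LYS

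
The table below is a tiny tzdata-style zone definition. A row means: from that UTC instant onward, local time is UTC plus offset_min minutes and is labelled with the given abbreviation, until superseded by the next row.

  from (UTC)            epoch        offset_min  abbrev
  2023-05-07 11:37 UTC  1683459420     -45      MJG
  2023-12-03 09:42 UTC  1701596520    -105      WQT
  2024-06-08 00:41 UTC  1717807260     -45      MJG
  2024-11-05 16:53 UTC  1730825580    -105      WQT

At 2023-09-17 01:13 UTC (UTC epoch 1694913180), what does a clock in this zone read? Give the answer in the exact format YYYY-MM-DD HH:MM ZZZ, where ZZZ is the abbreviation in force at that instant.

Query: 2023-09-17 01:13 UTC
Rule 1/4 (MJG, -00:45): 2023-05-07 11:37 UTC ≤ query < 2023-12-03 09:42 UTC
1·60 + 13 - 45 = 28 min
28 = 0·1440 + 28; 28 = 0·60 + 28 → 00:28, same day
→ 2023-09-17 00:28 MJG

2023-09-17 00:28 MJG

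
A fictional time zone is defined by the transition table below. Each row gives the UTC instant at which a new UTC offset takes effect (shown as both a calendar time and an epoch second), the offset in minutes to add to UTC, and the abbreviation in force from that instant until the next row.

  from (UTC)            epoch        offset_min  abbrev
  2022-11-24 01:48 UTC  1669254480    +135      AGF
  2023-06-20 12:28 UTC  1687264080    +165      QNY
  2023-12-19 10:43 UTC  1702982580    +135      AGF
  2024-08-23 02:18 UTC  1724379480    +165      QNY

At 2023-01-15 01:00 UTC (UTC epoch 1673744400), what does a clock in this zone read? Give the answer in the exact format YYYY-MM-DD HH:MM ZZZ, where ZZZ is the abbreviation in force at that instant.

Query: 2023-01-15 01:00 UTC
Rule 1/4 (AGF, +02:15): 2022-11-24 01:48 UTC ≤ query < 2023-06-20 12:28 UTC
1·60 + 0 + 135 = 195 min
195 = 0·1440 + 195; 195 = 3·60 + 15 → 03:15, same day
→ 2023-01-15 03:15 AGF

2023-01-15 03:15 AGF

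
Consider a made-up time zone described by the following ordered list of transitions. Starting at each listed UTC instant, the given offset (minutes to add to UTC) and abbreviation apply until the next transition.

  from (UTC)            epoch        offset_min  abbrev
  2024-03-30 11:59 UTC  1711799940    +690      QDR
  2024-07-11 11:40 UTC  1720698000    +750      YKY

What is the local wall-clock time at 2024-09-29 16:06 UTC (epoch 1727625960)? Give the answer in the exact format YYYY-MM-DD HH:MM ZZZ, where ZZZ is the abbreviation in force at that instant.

2024-09-30 04:36 YKY

Query: 2024-09-29 16:06 UTC
Rule 2/2 (YKY, +12:30): 2024-07-11 11:40 UTC ≤ query < +∞
16·60 + 6 + 750 = 1716 min
1716 = 1·1440 + 276; 276 = 4·60 + 36 → 04:36, 2024-09-29 + 1 day = 2024-09-30
→ 2024-09-30 04:36 YKY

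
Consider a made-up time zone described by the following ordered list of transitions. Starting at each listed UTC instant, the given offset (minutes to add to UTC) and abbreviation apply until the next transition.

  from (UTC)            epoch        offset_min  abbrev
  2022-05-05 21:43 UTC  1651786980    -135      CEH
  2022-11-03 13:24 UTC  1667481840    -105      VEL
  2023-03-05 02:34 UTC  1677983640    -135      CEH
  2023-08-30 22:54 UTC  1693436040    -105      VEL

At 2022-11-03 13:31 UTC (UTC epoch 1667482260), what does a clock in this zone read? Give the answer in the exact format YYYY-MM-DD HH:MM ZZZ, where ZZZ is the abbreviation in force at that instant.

Query: 2022-11-03 13:31 UTC
Rule 2/4 (VEL, -01:45): 2022-11-03 13:24 UTC ≤ query < 2023-03-05 02:34 UTC
13·60 + 31 - 105 = 706 min
706 = 0·1440 + 706; 706 = 11·60 + 46 → 11:46, same day
→ 2022-11-03 11:46 VEL

2022-11-03 11:46 VEL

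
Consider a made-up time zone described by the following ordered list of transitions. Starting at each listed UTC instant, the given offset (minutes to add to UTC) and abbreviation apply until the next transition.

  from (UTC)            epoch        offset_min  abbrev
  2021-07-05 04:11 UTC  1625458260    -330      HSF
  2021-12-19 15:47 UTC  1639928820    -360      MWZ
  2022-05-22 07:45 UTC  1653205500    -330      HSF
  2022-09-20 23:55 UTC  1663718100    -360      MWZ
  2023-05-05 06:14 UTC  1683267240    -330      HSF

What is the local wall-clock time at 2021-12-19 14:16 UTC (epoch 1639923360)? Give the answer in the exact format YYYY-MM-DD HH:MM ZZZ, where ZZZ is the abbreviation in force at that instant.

Query: 2021-12-19 14:16 UTC
Rule 1/5 (HSF, -05:30): 2021-07-05 04:11 UTC ≤ query < 2021-12-19 15:47 UTC
14·60 + 16 - 330 = 526 min
526 = 0·1440 + 526; 526 = 8·60 + 46 → 08:46, same day
→ 2021-12-19 08:46 HSF

2021-12-19 08:46 HSF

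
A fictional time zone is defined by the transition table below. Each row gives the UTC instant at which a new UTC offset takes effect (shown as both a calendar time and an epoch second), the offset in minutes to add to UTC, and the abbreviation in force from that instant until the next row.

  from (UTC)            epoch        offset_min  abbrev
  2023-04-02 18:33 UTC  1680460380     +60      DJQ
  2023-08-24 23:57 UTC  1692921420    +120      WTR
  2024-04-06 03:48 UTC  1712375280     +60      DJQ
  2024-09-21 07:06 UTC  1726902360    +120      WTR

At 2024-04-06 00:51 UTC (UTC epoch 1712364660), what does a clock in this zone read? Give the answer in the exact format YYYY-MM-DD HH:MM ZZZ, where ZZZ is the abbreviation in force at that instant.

Query: 2024-04-06 00:51 UTC
Rule 2/4 (WTR, +02:00): 2023-08-24 23:57 UTC ≤ query < 2024-04-06 03:48 UTC
0·60 + 51 + 120 = 171 min
171 = 0·1440 + 171; 171 = 2·60 + 51 → 02:51, same day
→ 2024-04-06 02:51 WTR

2024-04-06 02:51 WTR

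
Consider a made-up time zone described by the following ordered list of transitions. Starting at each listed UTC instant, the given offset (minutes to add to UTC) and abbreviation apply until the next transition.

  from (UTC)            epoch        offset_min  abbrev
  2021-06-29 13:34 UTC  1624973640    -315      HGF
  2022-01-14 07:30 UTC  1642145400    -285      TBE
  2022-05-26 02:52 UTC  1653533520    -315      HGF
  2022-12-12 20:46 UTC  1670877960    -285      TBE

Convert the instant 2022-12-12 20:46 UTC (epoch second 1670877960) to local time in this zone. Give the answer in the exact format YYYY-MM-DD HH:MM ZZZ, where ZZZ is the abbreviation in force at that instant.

Query: 2022-12-12 20:46 UTC
Rule 4/4 (TBE, -04:45): 2022-12-12 20:46 UTC ≤ query < +∞
20·60 + 46 - 285 = 961 min
961 = 0·1440 + 961; 961 = 16·60 + 1 → 16:01, same day
→ 2022-12-12 16:01 TBE

2022-12-12 16:01 TBE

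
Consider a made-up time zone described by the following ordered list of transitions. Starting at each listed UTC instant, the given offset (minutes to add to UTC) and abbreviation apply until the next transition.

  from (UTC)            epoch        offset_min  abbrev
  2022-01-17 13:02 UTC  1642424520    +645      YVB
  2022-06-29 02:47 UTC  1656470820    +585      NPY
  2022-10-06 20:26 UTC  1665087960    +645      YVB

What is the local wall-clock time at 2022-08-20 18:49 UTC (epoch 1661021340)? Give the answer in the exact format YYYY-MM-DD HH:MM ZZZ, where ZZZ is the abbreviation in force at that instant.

Query: 2022-08-20 18:49 UTC
Rule 2/3 (NPY, +09:45): 2022-06-29 02:47 UTC ≤ query < 2022-10-06 20:26 UTC
18·60 + 49 + 585 = 1714 min
1714 = 1·1440 + 274; 274 = 4·60 + 34 → 04:34, 2022-08-20 + 1 day = 2022-08-21
→ 2022-08-21 04:34 NPY

2022-08-21 04:34 NPY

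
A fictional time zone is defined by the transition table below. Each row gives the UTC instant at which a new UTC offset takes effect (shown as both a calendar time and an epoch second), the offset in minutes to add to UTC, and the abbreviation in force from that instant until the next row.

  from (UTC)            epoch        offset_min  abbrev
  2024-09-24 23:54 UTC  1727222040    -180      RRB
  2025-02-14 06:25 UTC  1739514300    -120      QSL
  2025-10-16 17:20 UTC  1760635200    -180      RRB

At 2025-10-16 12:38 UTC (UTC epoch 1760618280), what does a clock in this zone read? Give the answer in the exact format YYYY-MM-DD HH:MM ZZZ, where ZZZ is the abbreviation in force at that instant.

Query: 2025-10-16 12:38 UTC
Rule 2/3 (QSL, -02:00): 2025-02-14 06:25 UTC ≤ query < 2025-10-16 17:20 UTC
12·60 + 38 - 120 = 638 min
638 = 0·1440 + 638; 638 = 10·60 + 38 → 10:38, same day
→ 2025-10-16 10:38 QSL

2025-10-16 10:38 QSL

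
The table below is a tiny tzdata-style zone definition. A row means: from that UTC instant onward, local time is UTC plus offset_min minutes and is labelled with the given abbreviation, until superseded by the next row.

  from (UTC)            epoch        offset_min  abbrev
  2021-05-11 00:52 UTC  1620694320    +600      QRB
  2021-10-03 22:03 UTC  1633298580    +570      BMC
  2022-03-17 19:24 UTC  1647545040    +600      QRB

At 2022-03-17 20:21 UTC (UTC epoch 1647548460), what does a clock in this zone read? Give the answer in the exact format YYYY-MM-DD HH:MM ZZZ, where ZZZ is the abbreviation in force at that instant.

2022-03-18 06:21 QRB

Query: 2022-03-17 20:21 UTC
Rule 3/3 (QRB, +10:00): 2022-03-17 19:24 UTC ≤ query < +∞
20·60 + 21 + 600 = 1821 min
1821 = 1·1440 + 381; 381 = 6·60 + 21 → 06:21, 2022-03-17 + 1 day = 2022-03-18
→ 2022-03-18 06:21 QRB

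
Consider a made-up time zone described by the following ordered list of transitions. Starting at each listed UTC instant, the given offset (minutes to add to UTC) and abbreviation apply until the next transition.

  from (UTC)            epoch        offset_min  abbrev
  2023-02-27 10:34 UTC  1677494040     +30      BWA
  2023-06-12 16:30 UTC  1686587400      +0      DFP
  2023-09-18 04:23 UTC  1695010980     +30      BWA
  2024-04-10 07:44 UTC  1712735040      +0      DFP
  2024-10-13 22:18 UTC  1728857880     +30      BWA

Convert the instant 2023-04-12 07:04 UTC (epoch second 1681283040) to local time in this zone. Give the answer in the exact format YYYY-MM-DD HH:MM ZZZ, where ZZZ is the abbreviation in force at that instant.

Query: 2023-04-12 07:04 UTC
Rule 1/5 (BWA, +00:30): 2023-02-27 10:34 UTC ≤ query < 2023-06-12 16:30 UTC
7·60 + 4 + 30 = 454 min
454 = 0·1440 + 454; 454 = 7·60 + 34 → 07:34, same day
→ 2023-04-12 07:34 BWA

2023-04-12 07:34 BWA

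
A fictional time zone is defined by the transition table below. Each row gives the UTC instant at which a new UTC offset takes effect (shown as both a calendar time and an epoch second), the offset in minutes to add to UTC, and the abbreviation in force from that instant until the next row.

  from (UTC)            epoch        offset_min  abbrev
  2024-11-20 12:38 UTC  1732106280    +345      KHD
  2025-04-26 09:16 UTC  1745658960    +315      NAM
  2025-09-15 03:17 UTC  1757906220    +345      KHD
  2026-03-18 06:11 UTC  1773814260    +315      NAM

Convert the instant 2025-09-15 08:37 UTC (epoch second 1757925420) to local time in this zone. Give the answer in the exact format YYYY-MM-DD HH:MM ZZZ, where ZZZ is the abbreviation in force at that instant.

Query: 2025-09-15 08:37 UTC
Rule 3/4 (KHD, +05:45): 2025-09-15 03:17 UTC ≤ query < 2026-03-18 06:11 UTC
8·60 + 37 + 345 = 862 min
862 = 0·1440 + 862; 862 = 14·60 + 22 → 14:22, same day
→ 2025-09-15 14:22 KHD

2025-09-15 14:22 KHD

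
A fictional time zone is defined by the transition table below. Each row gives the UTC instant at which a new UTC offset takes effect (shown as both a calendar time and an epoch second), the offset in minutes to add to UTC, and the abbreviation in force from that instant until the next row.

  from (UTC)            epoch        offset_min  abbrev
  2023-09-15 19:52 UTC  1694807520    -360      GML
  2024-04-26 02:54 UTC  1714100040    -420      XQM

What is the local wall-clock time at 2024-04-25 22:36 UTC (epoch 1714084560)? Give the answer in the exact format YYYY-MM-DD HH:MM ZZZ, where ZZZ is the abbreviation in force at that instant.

2024-04-25 16:36 GML

Query: 2024-04-25 22:36 UTC
Rule 1/2 (GML, -06:00): 2023-09-15 19:52 UTC ≤ query < 2024-04-26 02:54 UTC
22·60 + 36 - 360 = 996 min
996 = 0·1440 + 996; 996 = 16·60 + 36 → 16:36, same day
→ 2024-04-25 16:36 GML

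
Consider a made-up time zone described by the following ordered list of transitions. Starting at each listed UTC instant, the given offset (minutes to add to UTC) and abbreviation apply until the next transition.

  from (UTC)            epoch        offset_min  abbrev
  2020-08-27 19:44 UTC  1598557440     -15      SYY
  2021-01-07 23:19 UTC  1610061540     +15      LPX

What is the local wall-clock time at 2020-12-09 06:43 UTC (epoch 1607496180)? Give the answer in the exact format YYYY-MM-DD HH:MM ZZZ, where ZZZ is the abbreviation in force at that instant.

2020-12-09 06:28 SYY

Query: 2020-12-09 06:43 UTC
Rule 1/2 (SYY, -00:15): 2020-08-27 19:44 UTC ≤ query < 2021-01-07 23:19 UTC
6·60 + 43 - 15 = 388 min
388 = 0·1440 + 388; 388 = 6·60 + 28 → 06:28, same day
→ 2020-12-09 06:28 SYY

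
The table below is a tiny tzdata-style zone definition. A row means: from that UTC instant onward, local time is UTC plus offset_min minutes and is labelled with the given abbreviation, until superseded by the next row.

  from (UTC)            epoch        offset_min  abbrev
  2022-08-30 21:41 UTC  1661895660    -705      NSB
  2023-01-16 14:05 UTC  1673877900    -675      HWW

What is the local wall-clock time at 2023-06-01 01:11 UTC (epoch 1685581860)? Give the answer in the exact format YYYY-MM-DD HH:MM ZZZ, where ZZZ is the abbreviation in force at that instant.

2023-05-31 13:56 HWW

Query: 2023-06-01 01:11 UTC
Rule 2/2 (HWW, -11:15): 2023-01-16 14:05 UTC ≤ query < +∞
1·60 + 11 - 675 = -604 min
-604 = -1·1440 + 836; 836 = 13·60 + 56 → 13:56, 2023-06-01 - 1 day = 2023-05-31
→ 2023-05-31 13:56 HWW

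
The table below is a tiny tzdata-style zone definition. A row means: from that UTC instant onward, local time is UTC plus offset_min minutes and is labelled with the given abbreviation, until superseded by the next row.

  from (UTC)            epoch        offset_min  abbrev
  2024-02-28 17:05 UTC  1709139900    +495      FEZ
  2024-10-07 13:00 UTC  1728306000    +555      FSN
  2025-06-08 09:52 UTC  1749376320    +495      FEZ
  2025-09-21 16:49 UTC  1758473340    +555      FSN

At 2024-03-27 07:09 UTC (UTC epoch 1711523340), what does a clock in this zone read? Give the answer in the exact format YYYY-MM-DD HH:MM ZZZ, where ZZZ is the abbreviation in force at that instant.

Query: 2024-03-27 07:09 UTC
Rule 1/4 (FEZ, +08:15): 2024-02-28 17:05 UTC ≤ query < 2024-10-07 13:00 UTC
7·60 + 9 + 495 = 924 min
924 = 0·1440 + 924; 924 = 15·60 + 24 → 15:24, same day
→ 2024-03-27 15:24 FEZ

2024-03-27 15:24 FEZ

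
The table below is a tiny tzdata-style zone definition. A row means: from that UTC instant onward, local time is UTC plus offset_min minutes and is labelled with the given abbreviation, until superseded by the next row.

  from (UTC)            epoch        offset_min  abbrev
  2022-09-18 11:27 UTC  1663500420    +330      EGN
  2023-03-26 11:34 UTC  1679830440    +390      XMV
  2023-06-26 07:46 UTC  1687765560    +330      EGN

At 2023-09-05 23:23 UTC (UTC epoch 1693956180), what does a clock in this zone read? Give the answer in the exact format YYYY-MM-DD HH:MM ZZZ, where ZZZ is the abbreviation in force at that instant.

Query: 2023-09-05 23:23 UTC
Rule 3/3 (EGN, +05:30): 2023-06-26 07:46 UTC ≤ query < +∞
23·60 + 23 + 330 = 1733 min
1733 = 1·1440 + 293; 293 = 4·60 + 53 → 04:53, 2023-09-05 + 1 day = 2023-09-06
→ 2023-09-06 04:53 EGN

2023-09-06 04:53 EGN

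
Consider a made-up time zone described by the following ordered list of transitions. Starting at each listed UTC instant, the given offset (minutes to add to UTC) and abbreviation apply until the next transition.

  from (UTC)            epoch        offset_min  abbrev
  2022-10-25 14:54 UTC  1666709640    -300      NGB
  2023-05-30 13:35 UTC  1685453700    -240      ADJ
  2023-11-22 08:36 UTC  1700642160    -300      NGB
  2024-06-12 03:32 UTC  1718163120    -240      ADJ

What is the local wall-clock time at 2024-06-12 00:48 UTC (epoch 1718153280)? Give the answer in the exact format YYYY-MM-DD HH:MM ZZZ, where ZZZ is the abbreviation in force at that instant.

Query: 2024-06-12 00:48 UTC
Rule 3/4 (NGB, -05:00): 2023-11-22 08:36 UTC ≤ query < 2024-06-12 03:32 UTC
0·60 + 48 - 300 = -252 min
-252 = -1·1440 + 1188; 1188 = 19·60 + 48 → 19:48, 2024-06-12 - 1 day = 2024-06-11
→ 2024-06-11 19:48 NGB

2024-06-11 19:48 NGB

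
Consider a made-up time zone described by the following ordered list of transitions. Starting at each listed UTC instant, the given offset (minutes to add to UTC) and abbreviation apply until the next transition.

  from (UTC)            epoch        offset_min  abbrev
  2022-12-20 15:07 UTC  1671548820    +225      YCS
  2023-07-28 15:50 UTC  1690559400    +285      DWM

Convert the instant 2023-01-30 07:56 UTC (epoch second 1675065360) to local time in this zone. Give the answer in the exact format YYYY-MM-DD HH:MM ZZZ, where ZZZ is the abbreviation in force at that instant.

2023-01-30 11:41 YCS

Query: 2023-01-30 07:56 UTC
Rule 1/2 (YCS, +03:45): 2022-12-20 15:07 UTC ≤ query < 2023-07-28 15:50 UTC
7·60 + 56 + 225 = 701 min
701 = 0·1440 + 701; 701 = 11·60 + 41 → 11:41, same day
→ 2023-01-30 11:41 YCS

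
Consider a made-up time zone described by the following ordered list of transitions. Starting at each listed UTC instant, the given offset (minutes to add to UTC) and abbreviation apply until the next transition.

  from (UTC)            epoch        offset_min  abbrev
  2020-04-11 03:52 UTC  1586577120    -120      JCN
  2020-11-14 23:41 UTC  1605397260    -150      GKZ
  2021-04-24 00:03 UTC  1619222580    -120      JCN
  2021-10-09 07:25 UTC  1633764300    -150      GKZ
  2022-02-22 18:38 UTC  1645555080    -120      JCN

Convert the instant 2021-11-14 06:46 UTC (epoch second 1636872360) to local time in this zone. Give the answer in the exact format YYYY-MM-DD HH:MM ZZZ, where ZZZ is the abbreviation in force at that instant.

Query: 2021-11-14 06:46 UTC
Rule 4/5 (GKZ, -02:30): 2021-10-09 07:25 UTC ≤ query < 2022-02-22 18:38 UTC
6·60 + 46 - 150 = 256 min
256 = 0·1440 + 256; 256 = 4·60 + 16 → 04:16, same day
→ 2021-11-14 04:16 GKZ

2021-11-14 04:16 GKZ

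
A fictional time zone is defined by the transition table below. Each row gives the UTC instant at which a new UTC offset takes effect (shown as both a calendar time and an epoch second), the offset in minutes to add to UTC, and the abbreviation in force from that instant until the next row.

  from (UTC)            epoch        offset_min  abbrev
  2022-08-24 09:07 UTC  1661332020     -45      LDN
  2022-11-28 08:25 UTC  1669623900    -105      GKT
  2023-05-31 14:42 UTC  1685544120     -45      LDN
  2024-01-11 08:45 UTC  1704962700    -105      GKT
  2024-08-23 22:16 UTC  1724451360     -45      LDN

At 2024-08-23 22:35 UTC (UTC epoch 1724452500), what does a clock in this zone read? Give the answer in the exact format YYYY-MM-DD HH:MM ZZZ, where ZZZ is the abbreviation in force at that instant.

Query: 2024-08-23 22:35 UTC
Rule 5/5 (LDN, -00:45): 2024-08-23 22:16 UTC ≤ query < +∞
22·60 + 35 - 45 = 1310 min
1310 = 0·1440 + 1310; 1310 = 21·60 + 50 → 21:50, same day
→ 2024-08-23 21:50 LDN

2024-08-23 21:50 LDN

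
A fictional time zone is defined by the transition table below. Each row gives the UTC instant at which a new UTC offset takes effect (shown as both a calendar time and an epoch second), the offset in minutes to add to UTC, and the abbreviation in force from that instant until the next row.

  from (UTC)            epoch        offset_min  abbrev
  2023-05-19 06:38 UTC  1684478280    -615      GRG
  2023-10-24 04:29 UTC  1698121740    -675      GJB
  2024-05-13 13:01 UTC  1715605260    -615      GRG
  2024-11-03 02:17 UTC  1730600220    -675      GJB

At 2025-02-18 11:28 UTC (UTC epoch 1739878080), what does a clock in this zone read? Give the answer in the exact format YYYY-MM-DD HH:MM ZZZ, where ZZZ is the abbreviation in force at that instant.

Query: 2025-02-18 11:28 UTC
Rule 4/4 (GJB, -11:15): 2024-11-03 02:17 UTC ≤ query < +∞
11·60 + 28 - 675 = 13 min
13 = 0·1440 + 13; 13 = 0·60 + 13 → 00:13, same day
→ 2025-02-18 00:13 GJB

2025-02-18 00:13 GJB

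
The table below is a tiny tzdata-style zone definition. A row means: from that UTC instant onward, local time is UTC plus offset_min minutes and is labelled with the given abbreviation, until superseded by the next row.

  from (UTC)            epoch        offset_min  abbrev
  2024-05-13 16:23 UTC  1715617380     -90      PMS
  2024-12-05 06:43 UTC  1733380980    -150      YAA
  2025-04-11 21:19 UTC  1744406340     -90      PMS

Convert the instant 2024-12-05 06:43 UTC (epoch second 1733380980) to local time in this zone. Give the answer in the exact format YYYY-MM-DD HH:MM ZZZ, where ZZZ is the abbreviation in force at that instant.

Query: 2024-12-05 06:43 UTC
Rule 2/3 (YAA, -02:30): 2024-12-05 06:43 UTC ≤ query < 2025-04-11 21:19 UTC
6·60 + 43 - 150 = 253 min
253 = 0·1440 + 253; 253 = 4·60 + 13 → 04:13, same day
→ 2024-12-05 04:13 YAA

2024-12-05 04:13 YAA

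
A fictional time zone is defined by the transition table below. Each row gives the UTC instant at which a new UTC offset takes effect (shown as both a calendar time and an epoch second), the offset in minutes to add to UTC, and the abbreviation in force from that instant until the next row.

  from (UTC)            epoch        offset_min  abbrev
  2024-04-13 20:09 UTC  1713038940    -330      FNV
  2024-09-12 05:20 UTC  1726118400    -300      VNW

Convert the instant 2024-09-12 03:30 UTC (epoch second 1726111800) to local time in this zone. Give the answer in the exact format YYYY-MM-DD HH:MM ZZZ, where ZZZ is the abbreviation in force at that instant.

2024-09-11 22:00 FNV

Query: 2024-09-12 03:30 UTC
Rule 1/2 (FNV, -05:30): 2024-04-13 20:09 UTC ≤ query < 2024-09-12 05:20 UTC
3·60 + 30 - 330 = -120 min
-120 = -1·1440 + 1320; 1320 = 22·60 + 0 → 22:00, 2024-09-12 - 1 day = 2024-09-11
→ 2024-09-11 22:00 FNV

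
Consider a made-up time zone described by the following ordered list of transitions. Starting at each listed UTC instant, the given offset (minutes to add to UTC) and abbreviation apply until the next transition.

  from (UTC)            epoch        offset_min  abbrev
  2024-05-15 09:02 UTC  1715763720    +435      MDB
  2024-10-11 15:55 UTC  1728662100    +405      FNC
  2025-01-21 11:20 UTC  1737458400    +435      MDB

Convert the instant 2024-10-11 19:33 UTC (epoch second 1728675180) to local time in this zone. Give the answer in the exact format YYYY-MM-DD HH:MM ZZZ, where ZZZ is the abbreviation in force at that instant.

2024-10-12 02:18 FNC

Query: 2024-10-11 19:33 UTC
Rule 2/3 (FNC, +06:45): 2024-10-11 15:55 UTC ≤ query < 2025-01-21 11:20 UTC
19·60 + 33 + 405 = 1578 min
1578 = 1·1440 + 138; 138 = 2·60 + 18 → 02:18, 2024-10-11 + 1 day = 2024-10-12
→ 2024-10-12 02:18 FNC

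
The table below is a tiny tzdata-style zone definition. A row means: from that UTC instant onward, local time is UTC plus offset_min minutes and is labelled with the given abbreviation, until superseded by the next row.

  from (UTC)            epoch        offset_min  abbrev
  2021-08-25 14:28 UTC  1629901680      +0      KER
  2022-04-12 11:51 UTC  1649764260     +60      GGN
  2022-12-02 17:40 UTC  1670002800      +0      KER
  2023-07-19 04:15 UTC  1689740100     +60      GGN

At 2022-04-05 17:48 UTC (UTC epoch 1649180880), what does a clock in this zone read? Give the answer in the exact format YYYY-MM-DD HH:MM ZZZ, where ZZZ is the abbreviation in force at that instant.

Query: 2022-04-05 17:48 UTC
Rule 1/4 (KER, +00:00): 2021-08-25 14:28 UTC ≤ query < 2022-04-12 11:51 UTC
17·60 + 48 + 0 = 1068 min
1068 = 0·1440 + 1068; 1068 = 17·60 + 48 → 17:48, same day
→ 2022-04-05 17:48 KER

2022-04-05 17:48 KER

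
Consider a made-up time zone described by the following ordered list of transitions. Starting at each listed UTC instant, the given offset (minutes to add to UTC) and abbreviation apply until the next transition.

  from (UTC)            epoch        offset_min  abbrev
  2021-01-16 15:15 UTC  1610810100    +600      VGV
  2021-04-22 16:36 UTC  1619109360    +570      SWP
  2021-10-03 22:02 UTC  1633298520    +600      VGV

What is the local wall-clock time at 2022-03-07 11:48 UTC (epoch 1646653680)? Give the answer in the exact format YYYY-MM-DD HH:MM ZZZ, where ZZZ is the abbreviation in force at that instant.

2022-03-07 21:48 VGV

Query: 2022-03-07 11:48 UTC
Rule 3/3 (VGV, +10:00): 2021-10-03 22:02 UTC ≤ query < +∞
11·60 + 48 + 600 = 1308 min
1308 = 0·1440 + 1308; 1308 = 21·60 + 48 → 21:48, same day
→ 2022-03-07 21:48 VGV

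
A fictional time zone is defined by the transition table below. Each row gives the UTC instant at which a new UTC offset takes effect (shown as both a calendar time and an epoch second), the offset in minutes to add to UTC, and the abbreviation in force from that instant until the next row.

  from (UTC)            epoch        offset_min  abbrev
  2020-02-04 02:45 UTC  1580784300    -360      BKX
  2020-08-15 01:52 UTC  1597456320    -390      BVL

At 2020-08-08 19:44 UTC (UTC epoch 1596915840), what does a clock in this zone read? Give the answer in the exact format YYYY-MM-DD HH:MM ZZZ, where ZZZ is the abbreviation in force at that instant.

Query: 2020-08-08 19:44 UTC
Rule 1/2 (BKX, -06:00): 2020-02-04 02:45 UTC ≤ query < 2020-08-15 01:52 UTC
19·60 + 44 - 360 = 824 min
824 = 0·1440 + 824; 824 = 13·60 + 44 → 13:44, same day
→ 2020-08-08 13:44 BKX

2020-08-08 13:44 BKX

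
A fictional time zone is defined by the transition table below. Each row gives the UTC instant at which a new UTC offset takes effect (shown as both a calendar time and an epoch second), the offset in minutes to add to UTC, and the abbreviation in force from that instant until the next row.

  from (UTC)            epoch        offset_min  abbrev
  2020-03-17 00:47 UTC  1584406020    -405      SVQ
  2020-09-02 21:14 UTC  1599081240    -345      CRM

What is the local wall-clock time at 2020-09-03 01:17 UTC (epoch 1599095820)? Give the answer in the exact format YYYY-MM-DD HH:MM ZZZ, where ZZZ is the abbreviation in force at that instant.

Query: 2020-09-03 01:17 UTC
Rule 2/2 (CRM, -05:45): 2020-09-02 21:14 UTC ≤ query < +∞
1·60 + 17 - 345 = -268 min
-268 = -1·1440 + 1172; 1172 = 19·60 + 32 → 19:32, 2020-09-03 - 1 day = 2020-09-02
→ 2020-09-02 19:32 CRM

2020-09-02 19:32 CRM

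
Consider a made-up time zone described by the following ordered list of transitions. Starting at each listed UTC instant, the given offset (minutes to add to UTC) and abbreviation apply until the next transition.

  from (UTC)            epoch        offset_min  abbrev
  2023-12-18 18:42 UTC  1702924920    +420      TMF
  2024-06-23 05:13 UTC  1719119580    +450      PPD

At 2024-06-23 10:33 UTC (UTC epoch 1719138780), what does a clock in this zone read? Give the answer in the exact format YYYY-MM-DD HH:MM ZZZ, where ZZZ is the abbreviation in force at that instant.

Query: 2024-06-23 10:33 UTC
Rule 2/2 (PPD, +07:30): 2024-06-23 05:13 UTC ≤ query < +∞
10·60 + 33 + 450 = 1083 min
1083 = 0·1440 + 1083; 1083 = 18·60 + 3 → 18:03, same day
→ 2024-06-23 18:03 PPD

2024-06-23 18:03 PPD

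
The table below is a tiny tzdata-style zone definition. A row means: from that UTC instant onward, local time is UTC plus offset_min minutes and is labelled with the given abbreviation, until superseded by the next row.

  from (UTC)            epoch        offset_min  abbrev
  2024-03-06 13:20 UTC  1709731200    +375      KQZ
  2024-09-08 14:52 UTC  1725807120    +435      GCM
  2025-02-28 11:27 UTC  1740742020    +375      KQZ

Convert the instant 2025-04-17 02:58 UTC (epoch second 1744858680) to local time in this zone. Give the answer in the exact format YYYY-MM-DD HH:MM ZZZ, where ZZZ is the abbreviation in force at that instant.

Query: 2025-04-17 02:58 UTC
Rule 3/3 (KQZ, +06:15): 2025-02-28 11:27 UTC ≤ query < +∞
2·60 + 58 + 375 = 553 min
553 = 0·1440 + 553; 553 = 9·60 + 13 → 09:13, same day
→ 2025-04-17 09:13 KQZ

2025-04-17 09:13 KQZ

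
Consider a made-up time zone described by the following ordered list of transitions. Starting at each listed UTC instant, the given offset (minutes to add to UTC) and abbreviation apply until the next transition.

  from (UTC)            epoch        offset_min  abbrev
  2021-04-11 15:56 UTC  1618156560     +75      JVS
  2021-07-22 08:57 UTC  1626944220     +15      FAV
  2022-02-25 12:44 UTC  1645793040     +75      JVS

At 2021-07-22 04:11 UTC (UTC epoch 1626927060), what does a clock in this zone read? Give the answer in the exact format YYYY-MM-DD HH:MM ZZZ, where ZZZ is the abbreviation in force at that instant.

2021-07-22 05:26 JVS

Query: 2021-07-22 04:11 UTC
Rule 1/3 (JVS, +01:15): 2021-04-11 15:56 UTC ≤ query < 2021-07-22 08:57 UTC
4·60 + 11 + 75 = 326 min
326 = 0·1440 + 326; 326 = 5·60 + 26 → 05:26, same day
→ 2021-07-22 05:26 JVS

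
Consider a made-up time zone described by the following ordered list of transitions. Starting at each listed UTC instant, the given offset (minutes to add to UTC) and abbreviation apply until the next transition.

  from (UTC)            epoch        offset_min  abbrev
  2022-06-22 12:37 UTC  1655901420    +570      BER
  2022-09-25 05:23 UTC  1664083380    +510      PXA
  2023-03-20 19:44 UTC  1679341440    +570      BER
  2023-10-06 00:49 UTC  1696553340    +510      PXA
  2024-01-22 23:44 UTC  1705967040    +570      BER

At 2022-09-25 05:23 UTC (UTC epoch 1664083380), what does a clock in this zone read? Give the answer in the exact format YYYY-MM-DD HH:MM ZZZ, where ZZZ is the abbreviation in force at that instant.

2022-09-25 13:53 PXA

Query: 2022-09-25 05:23 UTC
Rule 2/5 (PXA, +08:30): 2022-09-25 05:23 UTC ≤ query < 2023-03-20 19:44 UTC
5·60 + 23 + 510 = 833 min
833 = 0·1440 + 833; 833 = 13·60 + 53 → 13:53, same day
→ 2022-09-25 13:53 PXA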